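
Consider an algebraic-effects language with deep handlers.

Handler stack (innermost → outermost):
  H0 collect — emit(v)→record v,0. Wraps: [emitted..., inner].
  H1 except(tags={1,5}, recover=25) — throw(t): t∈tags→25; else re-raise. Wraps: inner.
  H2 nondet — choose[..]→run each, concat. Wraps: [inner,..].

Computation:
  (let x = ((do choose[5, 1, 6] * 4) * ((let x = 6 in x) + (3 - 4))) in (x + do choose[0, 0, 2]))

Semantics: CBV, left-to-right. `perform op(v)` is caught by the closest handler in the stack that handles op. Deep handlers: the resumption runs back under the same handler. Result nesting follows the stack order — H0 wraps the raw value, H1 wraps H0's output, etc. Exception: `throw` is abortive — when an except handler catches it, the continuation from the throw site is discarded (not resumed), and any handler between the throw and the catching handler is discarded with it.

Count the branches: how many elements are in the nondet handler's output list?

Answer: 9

Step-by-step:
choose[5, 1, 6] @ H2
  branch[0] choose=5:
    choose[0, 0, 2] @ H2
      branch[0] choose=0:
        H0 returns [100]
        H1 returns [100]
        H2 returns [[100]]
      branch[1] choose=0:
        H0 returns [100]
        H1 returns [100]
        H2 returns [[100]]
      branch[2] choose=2:
        H0 returns [102]
        H1 returns [102]
        H2 returns [[102]]
  branch[1] choose=1:
    choose[0, 0, 2] @ H2
      branch[0] choose=0:
        H0 returns [20]
        H1 returns [20]
        H2 returns [[20]]
      branch[1] choose=0:
        H0 returns [20]
        H1 returns [20]
        H2 returns [[20]]
      branch[2] choose=2:
        H0 returns [22]
        H1 returns [22]
        H2 returns [[22]]
  branch[2] choose=6:
    choose[0, 0, 2] @ H2
      branch[0] choose=0:
        H0 returns [120]
        H1 returns [120]
        H2 returns [[120]]
      branch[1] choose=0:
        H0 returns [120]
        H1 returns [120]
        H2 returns [[120]]
      branch[2] choose=2:
        H0 returns [122]
        H1 returns [122]
        H2 returns [[122]]
= [[100], [100], [102], [20], [20], [22], [120], [120], [122]]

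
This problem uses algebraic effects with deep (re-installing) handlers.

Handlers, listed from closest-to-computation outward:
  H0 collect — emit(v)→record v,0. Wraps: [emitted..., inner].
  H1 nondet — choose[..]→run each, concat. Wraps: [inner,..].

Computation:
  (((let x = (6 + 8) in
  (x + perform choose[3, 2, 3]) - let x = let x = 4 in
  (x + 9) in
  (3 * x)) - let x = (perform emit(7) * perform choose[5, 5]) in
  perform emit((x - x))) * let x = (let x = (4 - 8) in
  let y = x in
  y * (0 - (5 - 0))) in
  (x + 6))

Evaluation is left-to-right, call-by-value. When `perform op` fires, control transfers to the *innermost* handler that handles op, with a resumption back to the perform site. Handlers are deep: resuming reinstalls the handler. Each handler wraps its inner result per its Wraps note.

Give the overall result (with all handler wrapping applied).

Answer: [[7, 0, -572], [7, 0, -572], [7, 0, -598], [7, 0, -598], [7, 0, -572], [7, 0, -572]]

Working:
choose[3, 2, 3] @ H1
  branch[0] choose=3:
    emit(7) @ H0 ⇒ out+=7
    choose[5, 5] @ H1
      branch[0] choose=5:
        emit(0) @ H0 ⇒ out+=0
        H0 returns [7, 0, -572]
        H1 returns [[7, 0, -572]]
      branch[1] choose=5:
        emit(0) @ H0 ⇒ out+=0
        H0 returns [7, 0, -572]
        H1 returns [[7, 0, -572]]
  branch[1] choose=2:
    emit(7) @ H0 ⇒ out+=7
    choose[5, 5] @ H1
      branch[0] choose=5:
        emit(0) @ H0 ⇒ out+=0
        H0 returns [7, 0, -598]
        H1 returns [[7, 0, -598]]
      branch[1] choose=5:
        emit(0) @ H0 ⇒ out+=0
        H0 returns [7, 0, -598]
        H1 returns [[7, 0, -598]]
  branch[2] choose=3:
    emit(7) @ H0 ⇒ out+=7
    choose[5, 5] @ H1
      branch[0] choose=5:
        emit(0) @ H0 ⇒ out+=0
        H0 returns [7, 0, -572]
        H1 returns [[7, 0, -572]]
      branch[1] choose=5:
        emit(0) @ H0 ⇒ out+=0
        H0 returns [7, 0, -572]
        H1 returns [[7, 0, -572]]
= [[7, 0, -572], [7, 0, -572], [7, 0, -598], [7, 0, -598], [7, 0, -572], [7, 0, -572]]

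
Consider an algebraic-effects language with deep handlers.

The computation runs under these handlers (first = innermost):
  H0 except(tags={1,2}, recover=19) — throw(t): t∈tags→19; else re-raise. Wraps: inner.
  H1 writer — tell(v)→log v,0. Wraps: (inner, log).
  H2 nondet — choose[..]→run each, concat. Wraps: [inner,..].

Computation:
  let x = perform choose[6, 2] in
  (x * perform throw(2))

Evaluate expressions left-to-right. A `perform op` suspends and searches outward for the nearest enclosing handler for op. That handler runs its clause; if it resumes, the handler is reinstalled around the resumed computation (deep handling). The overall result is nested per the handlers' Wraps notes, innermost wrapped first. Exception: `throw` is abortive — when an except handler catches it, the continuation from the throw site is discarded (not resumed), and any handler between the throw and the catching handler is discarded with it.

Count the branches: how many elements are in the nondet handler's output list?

Answer: 2

Step-by-step:
choose[6, 2] @ H2
  branch[0] choose=6:
    throw(2) @ H0 caught ⇒ 19
    H1 returns (19, ())
    H2 returns [(19, ())]
  branch[1] choose=2:
    throw(2) @ H0 caught ⇒ 19
    H1 returns (19, ())
    H2 returns [(19, ())]
= [(19, ()), (19, ())]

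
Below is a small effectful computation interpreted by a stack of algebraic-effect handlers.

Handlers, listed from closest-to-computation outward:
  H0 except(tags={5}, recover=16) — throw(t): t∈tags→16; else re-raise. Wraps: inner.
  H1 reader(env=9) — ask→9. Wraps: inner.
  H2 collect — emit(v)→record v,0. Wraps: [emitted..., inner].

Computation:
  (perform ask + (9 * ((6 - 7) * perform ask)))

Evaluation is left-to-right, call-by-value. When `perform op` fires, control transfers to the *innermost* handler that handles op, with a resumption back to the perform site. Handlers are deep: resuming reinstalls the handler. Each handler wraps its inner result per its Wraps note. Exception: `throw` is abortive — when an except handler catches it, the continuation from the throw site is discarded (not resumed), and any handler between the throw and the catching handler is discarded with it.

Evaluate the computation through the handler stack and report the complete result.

Answer: [-72]

Evaluation trace:
ask @ H1 ⇒ 9
ask @ H1 ⇒ 9
H0 returns -72
H1 returns -72
H2 returns [-72]
= [-72]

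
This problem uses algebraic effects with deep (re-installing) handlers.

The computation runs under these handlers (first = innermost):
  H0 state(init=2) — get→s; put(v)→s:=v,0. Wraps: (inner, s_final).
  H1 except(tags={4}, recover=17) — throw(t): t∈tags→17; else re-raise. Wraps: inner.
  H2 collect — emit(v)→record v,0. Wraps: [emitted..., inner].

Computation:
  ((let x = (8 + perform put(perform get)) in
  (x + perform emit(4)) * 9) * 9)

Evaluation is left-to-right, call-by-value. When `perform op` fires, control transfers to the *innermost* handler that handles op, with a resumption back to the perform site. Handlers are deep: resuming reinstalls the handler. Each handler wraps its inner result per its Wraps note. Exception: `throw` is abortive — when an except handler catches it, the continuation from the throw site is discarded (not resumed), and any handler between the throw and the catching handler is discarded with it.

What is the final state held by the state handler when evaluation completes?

Step-by-step:
get @ H0 ⇒ 2
put(2) @ H0 ⇒ s:=2
emit(4) @ H2 ⇒ out+=4
H0 returns (648, 2)
H1 returns (648, 2)
H2 returns [4, (648, 2)]
= [4, (648, 2)]

Answer: 2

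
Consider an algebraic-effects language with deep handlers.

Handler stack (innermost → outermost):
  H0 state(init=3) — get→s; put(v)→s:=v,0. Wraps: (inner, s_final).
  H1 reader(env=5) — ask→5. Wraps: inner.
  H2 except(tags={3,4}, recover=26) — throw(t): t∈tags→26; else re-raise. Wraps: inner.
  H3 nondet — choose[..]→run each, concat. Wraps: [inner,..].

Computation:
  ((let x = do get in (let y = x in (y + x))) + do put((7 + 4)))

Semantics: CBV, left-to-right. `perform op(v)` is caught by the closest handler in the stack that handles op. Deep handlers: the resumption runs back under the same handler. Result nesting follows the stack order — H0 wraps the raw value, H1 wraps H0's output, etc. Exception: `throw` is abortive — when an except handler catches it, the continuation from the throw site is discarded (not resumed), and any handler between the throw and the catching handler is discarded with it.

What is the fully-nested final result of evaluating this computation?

Answer: [(6, 11)]

Step-by-step:
get @ H0 ⇒ 3
put(11) @ H0 ⇒ s:=11
H0 returns (6, 11)
H1 returns (6, 11)
H2 returns (6, 11)
H3 returns [(6, 11)]
= [(6, 11)]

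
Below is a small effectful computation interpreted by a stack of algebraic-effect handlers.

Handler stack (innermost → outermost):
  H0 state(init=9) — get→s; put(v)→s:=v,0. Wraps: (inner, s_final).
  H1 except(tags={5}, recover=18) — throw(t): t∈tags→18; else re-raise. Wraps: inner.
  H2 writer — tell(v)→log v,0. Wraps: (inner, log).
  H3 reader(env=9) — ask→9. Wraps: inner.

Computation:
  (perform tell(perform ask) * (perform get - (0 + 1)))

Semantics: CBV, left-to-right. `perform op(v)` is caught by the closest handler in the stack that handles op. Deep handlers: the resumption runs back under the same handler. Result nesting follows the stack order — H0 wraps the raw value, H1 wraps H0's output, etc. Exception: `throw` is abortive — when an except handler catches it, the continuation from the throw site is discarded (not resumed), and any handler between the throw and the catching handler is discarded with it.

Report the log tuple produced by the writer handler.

Answer: (9)

Evaluation trace:
ask @ H3 ⇒ 9
tell(9) @ H2 ⇒ log+=9
get @ H0 ⇒ 9
H0 returns (0, 9)
H1 returns (0, 9)
H2 returns ((0, 9), (9))
H3 returns ((0, 9), (9))
= ((0, 9), (9))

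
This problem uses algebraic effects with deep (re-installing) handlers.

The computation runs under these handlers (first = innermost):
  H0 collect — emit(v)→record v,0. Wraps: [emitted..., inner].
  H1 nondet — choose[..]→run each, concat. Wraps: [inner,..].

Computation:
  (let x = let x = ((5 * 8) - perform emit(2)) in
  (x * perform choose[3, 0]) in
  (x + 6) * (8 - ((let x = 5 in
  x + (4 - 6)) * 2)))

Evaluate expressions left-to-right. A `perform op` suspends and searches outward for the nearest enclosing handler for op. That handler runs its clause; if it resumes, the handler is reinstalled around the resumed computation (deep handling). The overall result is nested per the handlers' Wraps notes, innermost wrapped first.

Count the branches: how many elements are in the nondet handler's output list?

Evaluation trace:
emit(2) @ H0 ⇒ out+=2
choose[3, 0] @ H1
  branch[0] choose=3:
    H0 returns [2, 252]
    H1 returns [[2, 252]]
  branch[1] choose=0:
    H0 returns [2, 12]
    H1 returns [[2, 12]]
= [[2, 252], [2, 12]]

Answer: 2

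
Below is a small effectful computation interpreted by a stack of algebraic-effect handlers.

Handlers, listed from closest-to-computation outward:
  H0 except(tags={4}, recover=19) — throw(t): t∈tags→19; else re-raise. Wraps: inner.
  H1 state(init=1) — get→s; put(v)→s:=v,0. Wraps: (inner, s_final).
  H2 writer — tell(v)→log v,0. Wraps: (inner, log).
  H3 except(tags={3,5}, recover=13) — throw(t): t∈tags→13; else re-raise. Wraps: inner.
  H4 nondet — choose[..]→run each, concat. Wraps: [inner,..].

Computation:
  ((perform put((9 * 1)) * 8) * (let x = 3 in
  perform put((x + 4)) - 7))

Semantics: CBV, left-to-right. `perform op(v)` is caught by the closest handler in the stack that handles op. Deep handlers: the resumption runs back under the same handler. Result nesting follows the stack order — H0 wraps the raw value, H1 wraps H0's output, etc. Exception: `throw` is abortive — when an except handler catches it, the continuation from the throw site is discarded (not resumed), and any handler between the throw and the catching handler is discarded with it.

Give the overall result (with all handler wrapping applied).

Answer: [((0, 7), ())]

Working:
put(9) @ H1 ⇒ s:=9
put(7) @ H1 ⇒ s:=7
H0 returns 0
H1 returns (0, 7)
H2 returns ((0, 7), ())
H3 returns ((0, 7), ())
H4 returns [((0, 7), ())]
= [((0, 7), ())]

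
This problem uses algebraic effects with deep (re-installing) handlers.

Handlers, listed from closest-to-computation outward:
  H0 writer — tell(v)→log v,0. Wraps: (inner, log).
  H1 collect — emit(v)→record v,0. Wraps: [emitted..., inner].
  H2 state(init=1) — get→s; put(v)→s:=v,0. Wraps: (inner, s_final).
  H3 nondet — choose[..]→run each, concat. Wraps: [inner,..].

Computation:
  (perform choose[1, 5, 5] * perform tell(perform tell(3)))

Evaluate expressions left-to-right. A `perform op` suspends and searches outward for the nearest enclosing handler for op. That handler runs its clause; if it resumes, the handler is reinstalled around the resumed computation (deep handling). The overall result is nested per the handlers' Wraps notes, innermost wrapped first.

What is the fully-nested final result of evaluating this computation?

Evaluation trace:
choose[1, 5, 5] @ H3
  branch[0] choose=1:
    tell(3) @ H0 ⇒ log+=3
    tell(0) @ H0 ⇒ log+=0
    H0 returns (0, (3, 0))
    H1 returns [(0, (3, 0))]
    H2 returns ([(0, (3, 0))], 1)
    H3 returns [([(0, (3, 0))], 1)]
  branch[1] choose=5:
    tell(3) @ H0 ⇒ log+=3
    tell(0) @ H0 ⇒ log+=0
    H0 returns (0, (3, 0))
    H1 returns [(0, (3, 0))]
    H2 returns ([(0, (3, 0))], 1)
    H3 returns [([(0, (3, 0))], 1)]
  branch[2] choose=5:
    tell(3) @ H0 ⇒ log+=3
    tell(0) @ H0 ⇒ log+=0
    H0 returns (0, (3, 0))
    H1 returns [(0, (3, 0))]
    H2 returns ([(0, (3, 0))], 1)
    H3 returns [([(0, (3, 0))], 1)]
= [([(0, (3, 0))], 1), ([(0, (3, 0))], 1), ([(0, (3, 0))], 1)]

Answer: [([(0, (3, 0))], 1), ([(0, (3, 0))], 1), ([(0, (3, 0))], 1)]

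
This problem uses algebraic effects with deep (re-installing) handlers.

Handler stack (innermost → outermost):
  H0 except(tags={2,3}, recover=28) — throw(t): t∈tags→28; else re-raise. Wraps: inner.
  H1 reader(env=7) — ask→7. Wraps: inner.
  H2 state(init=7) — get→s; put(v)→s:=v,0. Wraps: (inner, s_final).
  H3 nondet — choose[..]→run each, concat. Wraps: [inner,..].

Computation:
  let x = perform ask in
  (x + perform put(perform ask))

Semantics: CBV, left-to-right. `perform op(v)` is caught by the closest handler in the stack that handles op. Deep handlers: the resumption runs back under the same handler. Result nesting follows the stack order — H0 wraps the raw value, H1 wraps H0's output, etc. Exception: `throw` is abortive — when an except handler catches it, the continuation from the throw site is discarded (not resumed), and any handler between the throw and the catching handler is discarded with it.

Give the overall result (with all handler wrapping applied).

Answer: [(7, 7)]

Working:
ask @ H1 ⇒ 7
ask @ H1 ⇒ 7
put(7) @ H2 ⇒ s:=7
H0 returns 7
H1 returns 7
H2 returns (7, 7)
H3 returns [(7, 7)]
= [(7, 7)]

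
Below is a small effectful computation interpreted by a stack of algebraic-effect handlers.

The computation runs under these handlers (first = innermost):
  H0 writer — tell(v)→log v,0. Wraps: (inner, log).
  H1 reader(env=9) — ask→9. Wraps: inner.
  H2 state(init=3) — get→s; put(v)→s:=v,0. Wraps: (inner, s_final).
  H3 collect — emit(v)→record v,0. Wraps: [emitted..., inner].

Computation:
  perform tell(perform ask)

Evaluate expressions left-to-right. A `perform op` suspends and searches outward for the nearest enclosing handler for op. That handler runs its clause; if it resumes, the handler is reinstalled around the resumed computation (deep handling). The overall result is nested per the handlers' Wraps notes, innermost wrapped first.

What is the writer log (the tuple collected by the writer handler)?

Step-by-step:
ask @ H1 ⇒ 9
tell(9) @ H0 ⇒ log+=9
H0 returns (0, (9))
H1 returns (0, (9))
H2 returns ((0, (9)), 3)
H3 returns [((0, (9)), 3)]
= [((0, (9)), 3)]

Answer: (9)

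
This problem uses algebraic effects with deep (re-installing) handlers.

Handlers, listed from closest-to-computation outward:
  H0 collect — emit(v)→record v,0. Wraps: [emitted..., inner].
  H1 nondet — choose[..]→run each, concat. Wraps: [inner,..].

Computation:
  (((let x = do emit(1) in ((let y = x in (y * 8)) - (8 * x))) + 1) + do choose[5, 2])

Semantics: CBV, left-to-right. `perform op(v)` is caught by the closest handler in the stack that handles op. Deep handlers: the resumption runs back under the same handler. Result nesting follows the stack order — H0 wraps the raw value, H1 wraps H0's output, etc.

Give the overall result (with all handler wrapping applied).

Answer: [[1, 6], [1, 3]]

Evaluation trace:
emit(1) @ H0 ⇒ out+=1
choose[5, 2] @ H1
  branch[0] choose=5:
    H0 returns [1, 6]
    H1 returns [[1, 6]]
  branch[1] choose=2:
    H0 returns [1, 3]
    H1 returns [[1, 3]]
= [[1, 6], [1, 3]]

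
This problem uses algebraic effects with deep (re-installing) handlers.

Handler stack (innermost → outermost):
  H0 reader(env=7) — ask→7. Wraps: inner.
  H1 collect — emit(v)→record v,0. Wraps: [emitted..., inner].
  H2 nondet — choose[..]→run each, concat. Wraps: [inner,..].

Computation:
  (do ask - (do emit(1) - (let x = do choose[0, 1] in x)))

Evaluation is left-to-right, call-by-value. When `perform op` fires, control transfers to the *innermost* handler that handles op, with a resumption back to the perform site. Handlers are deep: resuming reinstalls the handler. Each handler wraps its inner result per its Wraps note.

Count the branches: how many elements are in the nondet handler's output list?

Working:
ask @ H0 ⇒ 7
emit(1) @ H1 ⇒ out+=1
choose[0, 1] @ H2
  branch[0] choose=0:
    H0 returns 7
    H1 returns [1, 7]
    H2 returns [[1, 7]]
  branch[1] choose=1:
    H0 returns 8
    H1 returns [1, 8]
    H2 returns [[1, 8]]
= [[1, 7], [1, 8]]

Answer: 2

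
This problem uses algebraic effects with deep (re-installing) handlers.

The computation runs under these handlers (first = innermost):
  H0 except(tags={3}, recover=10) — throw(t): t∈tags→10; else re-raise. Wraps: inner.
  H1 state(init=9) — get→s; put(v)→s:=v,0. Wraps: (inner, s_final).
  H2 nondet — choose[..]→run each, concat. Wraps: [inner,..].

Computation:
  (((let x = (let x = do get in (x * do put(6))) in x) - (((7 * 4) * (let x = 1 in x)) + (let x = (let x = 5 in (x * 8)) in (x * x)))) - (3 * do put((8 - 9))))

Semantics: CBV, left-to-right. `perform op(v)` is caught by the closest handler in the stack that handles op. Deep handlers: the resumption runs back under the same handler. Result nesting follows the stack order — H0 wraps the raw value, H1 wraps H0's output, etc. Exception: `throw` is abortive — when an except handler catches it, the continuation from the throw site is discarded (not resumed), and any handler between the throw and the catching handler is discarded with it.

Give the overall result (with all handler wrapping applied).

Evaluation trace:
get @ H1 ⇒ 9
put(6) @ H1 ⇒ s:=6
put(-1) @ H1 ⇒ s:=-1
H0 returns -1628
H1 returns (-1628, -1)
H2 returns [(-1628, -1)]
= [(-1628, -1)]

Answer: [(-1628, -1)]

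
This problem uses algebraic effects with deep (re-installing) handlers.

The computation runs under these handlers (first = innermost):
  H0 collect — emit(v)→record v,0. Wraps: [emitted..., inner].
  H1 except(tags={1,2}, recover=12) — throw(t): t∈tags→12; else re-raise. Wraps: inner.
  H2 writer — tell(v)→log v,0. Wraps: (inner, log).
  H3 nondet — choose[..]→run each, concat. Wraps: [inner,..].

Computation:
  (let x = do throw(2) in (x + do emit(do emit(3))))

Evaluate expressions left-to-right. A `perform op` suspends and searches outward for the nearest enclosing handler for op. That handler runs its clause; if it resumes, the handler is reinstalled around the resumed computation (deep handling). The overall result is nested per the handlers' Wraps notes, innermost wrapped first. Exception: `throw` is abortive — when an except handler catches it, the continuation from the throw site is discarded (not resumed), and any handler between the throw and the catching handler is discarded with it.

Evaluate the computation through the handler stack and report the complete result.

Evaluation trace:
throw(2) @ H1 caught ⇒ 12
H2 returns (12, ())
H3 returns [(12, ())]
= [(12, ())]

Answer: [(12, ())]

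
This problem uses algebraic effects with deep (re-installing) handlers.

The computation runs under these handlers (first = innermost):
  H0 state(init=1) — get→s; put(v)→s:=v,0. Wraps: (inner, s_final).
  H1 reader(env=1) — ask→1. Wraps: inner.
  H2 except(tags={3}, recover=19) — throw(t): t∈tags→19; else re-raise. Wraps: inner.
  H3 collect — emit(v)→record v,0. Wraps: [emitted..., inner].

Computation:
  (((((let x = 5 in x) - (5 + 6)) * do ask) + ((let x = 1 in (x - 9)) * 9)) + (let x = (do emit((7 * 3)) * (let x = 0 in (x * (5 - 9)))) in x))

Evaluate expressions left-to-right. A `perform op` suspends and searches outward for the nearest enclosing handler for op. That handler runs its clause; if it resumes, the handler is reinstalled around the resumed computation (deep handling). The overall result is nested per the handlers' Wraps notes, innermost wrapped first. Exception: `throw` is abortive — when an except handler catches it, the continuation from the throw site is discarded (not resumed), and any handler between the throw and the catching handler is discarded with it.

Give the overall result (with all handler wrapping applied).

Answer: [21, (-78, 1)]

Step-by-step:
ask @ H1 ⇒ 1
emit(21) @ H3 ⇒ out+=21
H0 returns (-78, 1)
H1 returns (-78, 1)
H2 returns (-78, 1)
H3 returns [21, (-78, 1)]
= [21, (-78, 1)]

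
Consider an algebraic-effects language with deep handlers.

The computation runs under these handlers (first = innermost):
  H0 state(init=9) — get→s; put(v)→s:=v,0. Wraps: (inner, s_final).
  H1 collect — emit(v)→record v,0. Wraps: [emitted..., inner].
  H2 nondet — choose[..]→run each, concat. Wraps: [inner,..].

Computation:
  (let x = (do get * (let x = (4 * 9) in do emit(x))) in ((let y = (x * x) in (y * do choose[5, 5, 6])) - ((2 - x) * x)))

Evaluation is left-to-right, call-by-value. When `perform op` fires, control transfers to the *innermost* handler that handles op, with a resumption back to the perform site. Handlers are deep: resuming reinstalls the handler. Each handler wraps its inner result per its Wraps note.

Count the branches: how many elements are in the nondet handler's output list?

Answer: 3

Step-by-step:
get @ H0 ⇒ 9
emit(36) @ H1 ⇒ out+=36
choose[5, 5, 6] @ H2
  branch[0] choose=5:
    H0 returns (0, 9)
    H1 returns [36, (0, 9)]
    H2 returns [[36, (0, 9)]]
  branch[1] choose=5:
    H0 returns (0, 9)
    H1 returns [36, (0, 9)]
    H2 returns [[36, (0, 9)]]
  branch[2] choose=6:
    H0 returns (0, 9)
    H1 returns [36, (0, 9)]
    H2 returns [[36, (0, 9)]]
= [[36, (0, 9)], [36, (0, 9)], [36, (0, 9)]]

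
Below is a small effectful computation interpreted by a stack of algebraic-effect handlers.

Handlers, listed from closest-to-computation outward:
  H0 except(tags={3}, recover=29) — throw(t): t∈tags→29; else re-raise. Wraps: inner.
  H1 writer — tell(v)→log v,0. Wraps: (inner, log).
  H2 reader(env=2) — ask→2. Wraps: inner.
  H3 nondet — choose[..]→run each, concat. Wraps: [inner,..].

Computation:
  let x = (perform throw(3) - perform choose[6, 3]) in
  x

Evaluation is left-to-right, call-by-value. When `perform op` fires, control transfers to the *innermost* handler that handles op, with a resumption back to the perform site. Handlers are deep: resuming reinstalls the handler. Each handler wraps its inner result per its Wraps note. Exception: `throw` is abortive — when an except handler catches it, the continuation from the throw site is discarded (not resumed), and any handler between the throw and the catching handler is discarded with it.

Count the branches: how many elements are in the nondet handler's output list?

Step-by-step:
throw(3) @ H0 caught ⇒ 29
H1 returns (29, ())
H2 returns (29, ())
H3 returns [(29, ())]
= [(29, ())]

Answer: 1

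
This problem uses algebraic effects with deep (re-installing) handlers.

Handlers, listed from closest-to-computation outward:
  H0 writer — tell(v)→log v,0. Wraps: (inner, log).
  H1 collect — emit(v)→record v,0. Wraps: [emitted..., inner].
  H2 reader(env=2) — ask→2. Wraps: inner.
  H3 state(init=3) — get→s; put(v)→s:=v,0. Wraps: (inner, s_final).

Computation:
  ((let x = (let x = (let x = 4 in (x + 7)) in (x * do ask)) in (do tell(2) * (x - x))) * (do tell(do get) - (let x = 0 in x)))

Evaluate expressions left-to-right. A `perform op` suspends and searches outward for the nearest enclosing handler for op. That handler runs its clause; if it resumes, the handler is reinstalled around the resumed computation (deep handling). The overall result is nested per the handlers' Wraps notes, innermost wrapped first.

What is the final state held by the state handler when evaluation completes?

Answer: 3

Step-by-step:
ask @ H2 ⇒ 2
tell(2) @ H0 ⇒ log+=2
get @ H3 ⇒ 3
tell(3) @ H0 ⇒ log+=3
H0 returns (0, (2, 3))
H1 returns [(0, (2, 3))]
H2 returns [(0, (2, 3))]
H3 returns ([(0, (2, 3))], 3)
= ([(0, (2, 3))], 3)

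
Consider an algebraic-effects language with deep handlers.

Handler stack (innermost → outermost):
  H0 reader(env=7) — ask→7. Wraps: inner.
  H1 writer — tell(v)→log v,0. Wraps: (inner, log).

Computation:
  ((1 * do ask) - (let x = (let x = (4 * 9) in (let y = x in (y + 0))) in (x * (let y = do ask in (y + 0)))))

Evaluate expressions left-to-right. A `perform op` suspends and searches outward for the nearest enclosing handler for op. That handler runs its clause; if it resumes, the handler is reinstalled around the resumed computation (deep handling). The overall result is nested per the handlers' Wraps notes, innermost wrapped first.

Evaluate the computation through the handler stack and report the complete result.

Answer: (-245, ())

Step-by-step:
ask @ H0 ⇒ 7
ask @ H0 ⇒ 7
H0 returns -245
H1 returns (-245, ())
= (-245, ())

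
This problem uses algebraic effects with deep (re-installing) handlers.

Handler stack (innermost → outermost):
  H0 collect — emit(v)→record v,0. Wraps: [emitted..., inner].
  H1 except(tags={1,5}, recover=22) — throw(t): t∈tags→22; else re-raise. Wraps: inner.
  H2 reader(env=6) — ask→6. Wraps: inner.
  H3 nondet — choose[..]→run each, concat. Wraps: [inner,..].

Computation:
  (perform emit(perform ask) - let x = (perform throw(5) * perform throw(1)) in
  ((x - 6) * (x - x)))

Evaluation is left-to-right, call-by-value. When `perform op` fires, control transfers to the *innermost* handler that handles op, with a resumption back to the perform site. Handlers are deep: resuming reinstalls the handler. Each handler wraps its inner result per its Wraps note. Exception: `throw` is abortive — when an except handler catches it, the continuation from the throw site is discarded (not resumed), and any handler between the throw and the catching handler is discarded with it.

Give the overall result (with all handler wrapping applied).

Working:
ask @ H2 ⇒ 6
emit(6) @ H0 ⇒ out+=6
throw(5) @ H1 caught ⇒ 22
H2 returns 22
H3 returns [22]
= [22]

Answer: [22]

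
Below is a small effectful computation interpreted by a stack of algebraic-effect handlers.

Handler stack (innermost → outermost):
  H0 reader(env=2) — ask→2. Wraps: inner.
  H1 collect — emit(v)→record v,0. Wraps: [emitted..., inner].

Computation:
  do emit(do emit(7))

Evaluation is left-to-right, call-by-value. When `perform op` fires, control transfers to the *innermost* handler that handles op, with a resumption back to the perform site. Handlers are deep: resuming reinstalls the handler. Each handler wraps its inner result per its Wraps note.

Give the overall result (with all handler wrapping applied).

Answer: [7, 0, 0]

Working:
emit(7) @ H1 ⇒ out+=7
emit(0) @ H1 ⇒ out+=0
H0 returns 0
H1 returns [7, 0, 0]
= [7, 0, 0]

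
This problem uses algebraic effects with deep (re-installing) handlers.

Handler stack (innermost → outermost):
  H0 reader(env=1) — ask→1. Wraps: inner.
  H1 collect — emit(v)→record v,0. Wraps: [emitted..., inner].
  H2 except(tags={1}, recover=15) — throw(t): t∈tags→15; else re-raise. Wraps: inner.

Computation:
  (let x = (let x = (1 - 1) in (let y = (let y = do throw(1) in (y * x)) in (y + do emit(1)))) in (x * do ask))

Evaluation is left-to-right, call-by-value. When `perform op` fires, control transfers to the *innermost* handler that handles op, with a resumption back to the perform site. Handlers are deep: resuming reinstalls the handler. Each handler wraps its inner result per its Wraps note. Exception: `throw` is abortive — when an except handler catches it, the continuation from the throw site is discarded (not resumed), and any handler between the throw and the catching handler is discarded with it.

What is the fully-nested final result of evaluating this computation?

Answer: 15

Evaluation trace:
throw(1) @ H2 caught ⇒ 15
= 15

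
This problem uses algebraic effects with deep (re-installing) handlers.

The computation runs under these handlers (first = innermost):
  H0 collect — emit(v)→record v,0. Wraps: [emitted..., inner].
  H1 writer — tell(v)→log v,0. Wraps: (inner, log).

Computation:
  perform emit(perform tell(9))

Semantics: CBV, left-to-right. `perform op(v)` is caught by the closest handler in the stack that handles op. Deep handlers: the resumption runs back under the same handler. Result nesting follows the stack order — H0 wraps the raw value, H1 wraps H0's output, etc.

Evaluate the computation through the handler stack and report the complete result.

Answer: ([0, 0], (9))

Evaluation trace:
tell(9) @ H1 ⇒ log+=9
emit(0) @ H0 ⇒ out+=0
H0 returns [0, 0]
H1 returns ([0, 0], (9))
= ([0, 0], (9))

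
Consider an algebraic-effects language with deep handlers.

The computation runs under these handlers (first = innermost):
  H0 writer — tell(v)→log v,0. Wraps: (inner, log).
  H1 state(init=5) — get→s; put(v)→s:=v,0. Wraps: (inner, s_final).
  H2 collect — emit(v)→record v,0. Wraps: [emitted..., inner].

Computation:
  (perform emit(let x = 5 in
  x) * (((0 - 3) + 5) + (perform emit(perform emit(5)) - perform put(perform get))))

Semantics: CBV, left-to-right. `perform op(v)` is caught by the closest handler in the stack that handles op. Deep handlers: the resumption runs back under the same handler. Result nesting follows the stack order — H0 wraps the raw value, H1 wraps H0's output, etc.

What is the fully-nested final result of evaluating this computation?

Answer: [5, 5, 0, ((0, ()), 5)]

Working:
emit(5) @ H2 ⇒ out+=5
emit(5) @ H2 ⇒ out+=5
emit(0) @ H2 ⇒ out+=0
get @ H1 ⇒ 5
put(5) @ H1 ⇒ s:=5
H0 returns (0, ())
H1 returns ((0, ()), 5)
H2 returns [5, 5, 0, ((0, ()), 5)]
= [5, 5, 0, ((0, ()), 5)]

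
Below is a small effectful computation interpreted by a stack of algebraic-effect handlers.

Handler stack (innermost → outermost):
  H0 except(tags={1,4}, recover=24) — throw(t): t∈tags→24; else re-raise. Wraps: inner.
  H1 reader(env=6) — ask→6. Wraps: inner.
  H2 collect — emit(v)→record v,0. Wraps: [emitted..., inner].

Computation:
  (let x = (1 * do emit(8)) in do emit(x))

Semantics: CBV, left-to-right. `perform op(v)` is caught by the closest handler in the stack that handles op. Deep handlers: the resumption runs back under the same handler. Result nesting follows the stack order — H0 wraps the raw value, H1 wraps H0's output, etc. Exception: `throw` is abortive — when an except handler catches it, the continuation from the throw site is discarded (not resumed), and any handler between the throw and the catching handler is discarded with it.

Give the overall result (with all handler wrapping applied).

Evaluation trace:
emit(8) @ H2 ⇒ out+=8
emit(0) @ H2 ⇒ out+=0
H0 returns 0
H1 returns 0
H2 returns [8, 0, 0]
= [8, 0, 0]

Answer: [8, 0, 0]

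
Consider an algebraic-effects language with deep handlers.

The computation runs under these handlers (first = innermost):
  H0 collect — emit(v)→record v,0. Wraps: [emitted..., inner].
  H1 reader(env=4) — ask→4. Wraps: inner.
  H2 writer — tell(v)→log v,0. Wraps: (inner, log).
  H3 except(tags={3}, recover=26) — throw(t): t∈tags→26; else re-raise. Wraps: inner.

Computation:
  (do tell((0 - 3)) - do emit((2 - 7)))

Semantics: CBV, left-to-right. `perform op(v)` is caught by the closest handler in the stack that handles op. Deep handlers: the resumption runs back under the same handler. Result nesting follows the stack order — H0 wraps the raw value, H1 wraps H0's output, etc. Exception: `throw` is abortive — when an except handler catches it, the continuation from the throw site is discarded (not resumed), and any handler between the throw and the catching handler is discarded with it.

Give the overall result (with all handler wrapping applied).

Evaluation trace:
tell(-3) @ H2 ⇒ log+=-3
emit(-5) @ H0 ⇒ out+=-5
H0 returns [-5, 0]
H1 returns [-5, 0]
H2 returns ([-5, 0], (-3))
H3 returns ([-5, 0], (-3))
= ([-5, 0], (-3))

Answer: ([-5, 0], (-3))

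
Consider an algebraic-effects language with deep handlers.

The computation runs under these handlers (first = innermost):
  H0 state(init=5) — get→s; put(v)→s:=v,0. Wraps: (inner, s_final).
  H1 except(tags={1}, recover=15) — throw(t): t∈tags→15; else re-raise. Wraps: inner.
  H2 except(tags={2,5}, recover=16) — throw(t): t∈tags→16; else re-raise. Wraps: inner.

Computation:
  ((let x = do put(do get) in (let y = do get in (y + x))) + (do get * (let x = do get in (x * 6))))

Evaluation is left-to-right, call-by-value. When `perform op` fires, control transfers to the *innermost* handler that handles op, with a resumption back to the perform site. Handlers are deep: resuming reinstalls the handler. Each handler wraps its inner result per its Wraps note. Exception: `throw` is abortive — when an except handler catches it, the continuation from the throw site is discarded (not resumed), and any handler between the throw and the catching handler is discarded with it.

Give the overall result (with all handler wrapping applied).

Working:
get @ H0 ⇒ 5
put(5) @ H0 ⇒ s:=5
get @ H0 ⇒ 5
get @ H0 ⇒ 5
get @ H0 ⇒ 5
H0 returns (155, 5)
H1 returns (155, 5)
H2 returns (155, 5)
= (155, 5)

Answer: (155, 5)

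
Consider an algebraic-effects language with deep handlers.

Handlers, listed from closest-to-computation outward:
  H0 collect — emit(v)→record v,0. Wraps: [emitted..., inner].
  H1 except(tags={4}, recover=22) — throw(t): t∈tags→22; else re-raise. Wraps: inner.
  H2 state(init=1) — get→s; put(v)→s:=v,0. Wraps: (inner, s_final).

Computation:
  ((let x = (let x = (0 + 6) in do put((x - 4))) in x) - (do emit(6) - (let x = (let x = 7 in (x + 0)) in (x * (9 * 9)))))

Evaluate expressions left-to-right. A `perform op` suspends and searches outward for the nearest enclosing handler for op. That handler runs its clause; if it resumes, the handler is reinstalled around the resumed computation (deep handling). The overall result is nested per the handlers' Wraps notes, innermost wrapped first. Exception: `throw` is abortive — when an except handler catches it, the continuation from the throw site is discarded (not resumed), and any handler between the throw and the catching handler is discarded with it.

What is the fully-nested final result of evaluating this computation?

Working:
put(2) @ H2 ⇒ s:=2
emit(6) @ H0 ⇒ out+=6
H0 returns [6, 567]
H1 returns [6, 567]
H2 returns ([6, 567], 2)
= ([6, 567], 2)

Answer: ([6, 567], 2)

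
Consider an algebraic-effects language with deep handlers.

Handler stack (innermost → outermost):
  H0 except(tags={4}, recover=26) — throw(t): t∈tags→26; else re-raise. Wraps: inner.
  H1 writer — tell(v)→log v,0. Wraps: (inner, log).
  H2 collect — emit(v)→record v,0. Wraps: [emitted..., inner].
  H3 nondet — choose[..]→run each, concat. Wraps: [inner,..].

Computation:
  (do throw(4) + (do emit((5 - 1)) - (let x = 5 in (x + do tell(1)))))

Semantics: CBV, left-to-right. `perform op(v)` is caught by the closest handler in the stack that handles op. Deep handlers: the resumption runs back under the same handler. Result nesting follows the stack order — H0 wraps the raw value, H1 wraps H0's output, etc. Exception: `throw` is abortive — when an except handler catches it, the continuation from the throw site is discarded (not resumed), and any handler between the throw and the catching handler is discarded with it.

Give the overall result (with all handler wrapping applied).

Step-by-step:
throw(4) @ H0 caught ⇒ 26
H1 returns (26, ())
H2 returns [(26, ())]
H3 returns [[(26, ())]]
= [[(26, ())]]

Answer: [[(26, ())]]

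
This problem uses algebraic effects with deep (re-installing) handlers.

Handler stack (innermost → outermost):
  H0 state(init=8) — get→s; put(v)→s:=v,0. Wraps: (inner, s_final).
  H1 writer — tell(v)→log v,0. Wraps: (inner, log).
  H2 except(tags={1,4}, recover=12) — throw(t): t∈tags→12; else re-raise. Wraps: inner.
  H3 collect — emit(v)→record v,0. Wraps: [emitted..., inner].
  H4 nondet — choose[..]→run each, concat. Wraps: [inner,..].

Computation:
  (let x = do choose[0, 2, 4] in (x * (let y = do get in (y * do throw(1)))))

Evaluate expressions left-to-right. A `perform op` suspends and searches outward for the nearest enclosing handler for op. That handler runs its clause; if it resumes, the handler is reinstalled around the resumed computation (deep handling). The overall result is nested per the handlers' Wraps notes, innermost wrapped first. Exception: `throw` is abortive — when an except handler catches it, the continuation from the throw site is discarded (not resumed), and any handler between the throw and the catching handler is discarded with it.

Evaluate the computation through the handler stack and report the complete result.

Working:
choose[0, 2, 4] @ H4
  branch[0] choose=0:
    get @ H0 ⇒ 8
    throw(1) @ H2 caught ⇒ 12
    H3 returns [12]
    H4 returns [[12]]
  branch[1] choose=2:
    get @ H0 ⇒ 8
    throw(1) @ H2 caught ⇒ 12
    H3 returns [12]
    H4 returns [[12]]
  branch[2] choose=4:
    get @ H0 ⇒ 8
    throw(1) @ H2 caught ⇒ 12
    H3 returns [12]
    H4 returns [[12]]
= [[12], [12], [12]]

Answer: [[12], [12], [12]]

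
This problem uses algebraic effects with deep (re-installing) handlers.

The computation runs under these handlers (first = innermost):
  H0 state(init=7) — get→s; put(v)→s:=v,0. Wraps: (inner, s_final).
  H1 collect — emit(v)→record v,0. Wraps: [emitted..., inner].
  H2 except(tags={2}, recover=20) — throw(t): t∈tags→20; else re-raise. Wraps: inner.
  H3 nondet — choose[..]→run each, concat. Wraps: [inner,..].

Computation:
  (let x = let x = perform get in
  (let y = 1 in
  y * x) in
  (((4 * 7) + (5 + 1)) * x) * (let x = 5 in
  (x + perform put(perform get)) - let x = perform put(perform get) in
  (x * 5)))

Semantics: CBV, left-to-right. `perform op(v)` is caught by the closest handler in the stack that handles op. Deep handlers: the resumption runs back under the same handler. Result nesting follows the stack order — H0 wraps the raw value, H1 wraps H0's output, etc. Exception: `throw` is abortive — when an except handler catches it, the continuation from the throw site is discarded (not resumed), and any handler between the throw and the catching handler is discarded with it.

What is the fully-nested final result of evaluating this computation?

Working:
get @ H0 ⇒ 7
get @ H0 ⇒ 7
put(7) @ H0 ⇒ s:=7
get @ H0 ⇒ 7
put(7) @ H0 ⇒ s:=7
H0 returns (1190, 7)
H1 returns [(1190, 7)]
H2 returns [(1190, 7)]
H3 returns [[(1190, 7)]]
= [[(1190, 7)]]

Answer: [[(1190, 7)]]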